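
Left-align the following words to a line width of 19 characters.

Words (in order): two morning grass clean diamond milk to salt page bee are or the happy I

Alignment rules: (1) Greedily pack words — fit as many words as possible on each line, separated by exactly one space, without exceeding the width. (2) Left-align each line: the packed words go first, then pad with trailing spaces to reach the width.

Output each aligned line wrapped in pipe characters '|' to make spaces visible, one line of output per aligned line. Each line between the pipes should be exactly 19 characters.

Answer: |two morning grass  |
|clean diamond milk |
|to salt page bee   |
|are or the happy I |

Derivation:
Line 1: ['two', 'morning', 'grass'] (min_width=17, slack=2)
Line 2: ['clean', 'diamond', 'milk'] (min_width=18, slack=1)
Line 3: ['to', 'salt', 'page', 'bee'] (min_width=16, slack=3)
Line 4: ['are', 'or', 'the', 'happy', 'I'] (min_width=18, slack=1)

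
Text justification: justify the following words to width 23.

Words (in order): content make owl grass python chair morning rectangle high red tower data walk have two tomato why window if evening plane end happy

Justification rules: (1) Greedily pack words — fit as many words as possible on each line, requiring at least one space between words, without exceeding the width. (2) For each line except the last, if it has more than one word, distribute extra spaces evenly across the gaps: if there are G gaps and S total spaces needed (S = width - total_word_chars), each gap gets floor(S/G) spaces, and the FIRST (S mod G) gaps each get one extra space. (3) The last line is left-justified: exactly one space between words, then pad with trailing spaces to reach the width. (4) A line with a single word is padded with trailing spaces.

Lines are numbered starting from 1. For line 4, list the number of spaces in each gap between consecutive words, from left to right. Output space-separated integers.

Answer: 2 2 2

Derivation:
Line 1: ['content', 'make', 'owl', 'grass'] (min_width=22, slack=1)
Line 2: ['python', 'chair', 'morning'] (min_width=20, slack=3)
Line 3: ['rectangle', 'high', 'red'] (min_width=18, slack=5)
Line 4: ['tower', 'data', 'walk', 'have'] (min_width=20, slack=3)
Line 5: ['two', 'tomato', 'why', 'window'] (min_width=21, slack=2)
Line 6: ['if', 'evening', 'plane', 'end'] (min_width=20, slack=3)
Line 7: ['happy'] (min_width=5, slack=18)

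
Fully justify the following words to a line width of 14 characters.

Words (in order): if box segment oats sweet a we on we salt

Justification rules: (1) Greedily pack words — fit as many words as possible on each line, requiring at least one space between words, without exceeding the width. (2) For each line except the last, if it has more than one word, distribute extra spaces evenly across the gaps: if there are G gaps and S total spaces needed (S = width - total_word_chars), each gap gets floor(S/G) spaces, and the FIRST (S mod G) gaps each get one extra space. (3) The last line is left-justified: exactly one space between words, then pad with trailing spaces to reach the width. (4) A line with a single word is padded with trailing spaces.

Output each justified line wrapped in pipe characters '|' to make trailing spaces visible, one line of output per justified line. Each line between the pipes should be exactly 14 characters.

Answer: |if box segment|
|oats  sweet  a|
|we on we salt |

Derivation:
Line 1: ['if', 'box', 'segment'] (min_width=14, slack=0)
Line 2: ['oats', 'sweet', 'a'] (min_width=12, slack=2)
Line 3: ['we', 'on', 'we', 'salt'] (min_width=13, slack=1)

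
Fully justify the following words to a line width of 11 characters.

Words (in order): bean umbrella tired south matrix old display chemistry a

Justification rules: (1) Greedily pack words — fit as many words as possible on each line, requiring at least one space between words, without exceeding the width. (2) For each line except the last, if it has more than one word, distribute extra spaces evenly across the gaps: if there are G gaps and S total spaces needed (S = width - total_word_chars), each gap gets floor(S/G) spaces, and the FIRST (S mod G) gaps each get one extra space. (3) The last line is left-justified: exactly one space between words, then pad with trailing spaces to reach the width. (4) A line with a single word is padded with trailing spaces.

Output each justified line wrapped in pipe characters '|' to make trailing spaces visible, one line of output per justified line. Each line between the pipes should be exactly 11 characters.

Answer: |bean       |
|umbrella   |
|tired south|
|matrix  old|
|display    |
|chemistry a|

Derivation:
Line 1: ['bean'] (min_width=4, slack=7)
Line 2: ['umbrella'] (min_width=8, slack=3)
Line 3: ['tired', 'south'] (min_width=11, slack=0)
Line 4: ['matrix', 'old'] (min_width=10, slack=1)
Line 5: ['display'] (min_width=7, slack=4)
Line 6: ['chemistry', 'a'] (min_width=11, slack=0)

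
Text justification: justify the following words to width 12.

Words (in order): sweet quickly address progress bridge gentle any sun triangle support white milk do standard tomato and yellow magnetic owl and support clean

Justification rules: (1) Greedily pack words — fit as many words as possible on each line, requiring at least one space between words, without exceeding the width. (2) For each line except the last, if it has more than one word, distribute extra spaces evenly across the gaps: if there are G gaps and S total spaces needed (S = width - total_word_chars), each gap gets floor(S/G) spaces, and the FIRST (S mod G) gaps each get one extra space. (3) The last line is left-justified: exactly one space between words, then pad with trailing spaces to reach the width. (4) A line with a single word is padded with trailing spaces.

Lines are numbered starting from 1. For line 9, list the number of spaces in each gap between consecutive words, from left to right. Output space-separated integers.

Line 1: ['sweet'] (min_width=5, slack=7)
Line 2: ['quickly'] (min_width=7, slack=5)
Line 3: ['address'] (min_width=7, slack=5)
Line 4: ['progress'] (min_width=8, slack=4)
Line 5: ['bridge'] (min_width=6, slack=6)
Line 6: ['gentle', 'any'] (min_width=10, slack=2)
Line 7: ['sun', 'triangle'] (min_width=12, slack=0)
Line 8: ['support'] (min_width=7, slack=5)
Line 9: ['white', 'milk'] (min_width=10, slack=2)
Line 10: ['do', 'standard'] (min_width=11, slack=1)
Line 11: ['tomato', 'and'] (min_width=10, slack=2)
Line 12: ['yellow'] (min_width=6, slack=6)
Line 13: ['magnetic', 'owl'] (min_width=12, slack=0)
Line 14: ['and', 'support'] (min_width=11, slack=1)
Line 15: ['clean'] (min_width=5, slack=7)

Answer: 3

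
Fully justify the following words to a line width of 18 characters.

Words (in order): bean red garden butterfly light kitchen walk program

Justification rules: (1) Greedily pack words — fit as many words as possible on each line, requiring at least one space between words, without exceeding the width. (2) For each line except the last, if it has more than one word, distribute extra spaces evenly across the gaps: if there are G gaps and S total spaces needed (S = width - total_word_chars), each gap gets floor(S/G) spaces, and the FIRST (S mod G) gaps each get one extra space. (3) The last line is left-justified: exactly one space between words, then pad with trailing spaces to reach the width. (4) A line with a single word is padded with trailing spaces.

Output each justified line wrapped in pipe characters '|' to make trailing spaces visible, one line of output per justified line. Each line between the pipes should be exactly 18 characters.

Answer: |bean   red  garden|
|butterfly    light|
|kitchen       walk|
|program           |

Derivation:
Line 1: ['bean', 'red', 'garden'] (min_width=15, slack=3)
Line 2: ['butterfly', 'light'] (min_width=15, slack=3)
Line 3: ['kitchen', 'walk'] (min_width=12, slack=6)
Line 4: ['program'] (min_width=7, slack=11)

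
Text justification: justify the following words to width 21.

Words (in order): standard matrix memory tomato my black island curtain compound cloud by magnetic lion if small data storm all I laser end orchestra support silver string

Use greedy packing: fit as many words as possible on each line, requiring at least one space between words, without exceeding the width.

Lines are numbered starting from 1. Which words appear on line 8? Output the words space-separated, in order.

Line 1: ['standard', 'matrix'] (min_width=15, slack=6)
Line 2: ['memory', 'tomato', 'my'] (min_width=16, slack=5)
Line 3: ['black', 'island', 'curtain'] (min_width=20, slack=1)
Line 4: ['compound', 'cloud', 'by'] (min_width=17, slack=4)
Line 5: ['magnetic', 'lion', 'if'] (min_width=16, slack=5)
Line 6: ['small', 'data', 'storm', 'all'] (min_width=20, slack=1)
Line 7: ['I', 'laser', 'end', 'orchestra'] (min_width=21, slack=0)
Line 8: ['support', 'silver', 'string'] (min_width=21, slack=0)

Answer: support silver string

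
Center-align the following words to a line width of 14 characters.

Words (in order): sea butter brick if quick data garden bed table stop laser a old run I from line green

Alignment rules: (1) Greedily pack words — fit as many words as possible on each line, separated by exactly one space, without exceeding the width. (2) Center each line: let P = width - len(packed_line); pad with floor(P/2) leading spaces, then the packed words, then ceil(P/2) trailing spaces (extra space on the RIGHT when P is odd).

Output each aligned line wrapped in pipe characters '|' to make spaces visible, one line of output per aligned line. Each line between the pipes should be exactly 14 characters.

Line 1: ['sea', 'butter'] (min_width=10, slack=4)
Line 2: ['brick', 'if', 'quick'] (min_width=14, slack=0)
Line 3: ['data', 'garden'] (min_width=11, slack=3)
Line 4: ['bed', 'table', 'stop'] (min_width=14, slack=0)
Line 5: ['laser', 'a', 'old'] (min_width=11, slack=3)
Line 6: ['run', 'I', 'from'] (min_width=10, slack=4)
Line 7: ['line', 'green'] (min_width=10, slack=4)

Answer: |  sea butter  |
|brick if quick|
| data garden  |
|bed table stop|
| laser a old  |
|  run I from  |
|  line green  |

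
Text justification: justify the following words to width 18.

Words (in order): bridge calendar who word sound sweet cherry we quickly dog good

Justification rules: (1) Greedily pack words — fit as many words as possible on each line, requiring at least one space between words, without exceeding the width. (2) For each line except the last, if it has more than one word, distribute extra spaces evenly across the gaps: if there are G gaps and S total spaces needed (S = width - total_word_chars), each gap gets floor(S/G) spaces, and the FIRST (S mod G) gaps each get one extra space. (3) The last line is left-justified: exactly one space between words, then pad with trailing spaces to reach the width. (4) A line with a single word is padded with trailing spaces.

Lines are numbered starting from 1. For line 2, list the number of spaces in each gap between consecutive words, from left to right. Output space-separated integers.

Answer: 3 3

Derivation:
Line 1: ['bridge', 'calendar'] (min_width=15, slack=3)
Line 2: ['who', 'word', 'sound'] (min_width=14, slack=4)
Line 3: ['sweet', 'cherry', 'we'] (min_width=15, slack=3)
Line 4: ['quickly', 'dog', 'good'] (min_width=16, slack=2)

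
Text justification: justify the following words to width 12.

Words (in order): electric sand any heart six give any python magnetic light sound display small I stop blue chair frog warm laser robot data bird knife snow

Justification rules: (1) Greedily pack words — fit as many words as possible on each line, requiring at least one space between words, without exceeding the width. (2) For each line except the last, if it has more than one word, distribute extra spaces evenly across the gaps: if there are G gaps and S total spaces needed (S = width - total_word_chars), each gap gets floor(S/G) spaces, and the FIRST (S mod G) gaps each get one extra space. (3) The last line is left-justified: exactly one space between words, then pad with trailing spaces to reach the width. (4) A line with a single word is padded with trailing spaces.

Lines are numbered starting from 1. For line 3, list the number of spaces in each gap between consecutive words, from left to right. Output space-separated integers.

Line 1: ['electric'] (min_width=8, slack=4)
Line 2: ['sand', 'any'] (min_width=8, slack=4)
Line 3: ['heart', 'six'] (min_width=9, slack=3)
Line 4: ['give', 'any'] (min_width=8, slack=4)
Line 5: ['python'] (min_width=6, slack=6)
Line 6: ['magnetic'] (min_width=8, slack=4)
Line 7: ['light', 'sound'] (min_width=11, slack=1)
Line 8: ['display'] (min_width=7, slack=5)
Line 9: ['small', 'I', 'stop'] (min_width=12, slack=0)
Line 10: ['blue', 'chair'] (min_width=10, slack=2)
Line 11: ['frog', 'warm'] (min_width=9, slack=3)
Line 12: ['laser', 'robot'] (min_width=11, slack=1)
Line 13: ['data', 'bird'] (min_width=9, slack=3)
Line 14: ['knife', 'snow'] (min_width=10, slack=2)

Answer: 4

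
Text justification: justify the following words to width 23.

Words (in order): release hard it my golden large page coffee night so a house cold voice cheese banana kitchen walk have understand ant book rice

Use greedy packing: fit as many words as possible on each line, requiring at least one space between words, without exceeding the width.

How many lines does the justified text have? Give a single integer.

Line 1: ['release', 'hard', 'it', 'my'] (min_width=18, slack=5)
Line 2: ['golden', 'large', 'page'] (min_width=17, slack=6)
Line 3: ['coffee', 'night', 'so', 'a', 'house'] (min_width=23, slack=0)
Line 4: ['cold', 'voice', 'cheese'] (min_width=17, slack=6)
Line 5: ['banana', 'kitchen', 'walk'] (min_width=19, slack=4)
Line 6: ['have', 'understand', 'ant'] (min_width=19, slack=4)
Line 7: ['book', 'rice'] (min_width=9, slack=14)
Total lines: 7

Answer: 7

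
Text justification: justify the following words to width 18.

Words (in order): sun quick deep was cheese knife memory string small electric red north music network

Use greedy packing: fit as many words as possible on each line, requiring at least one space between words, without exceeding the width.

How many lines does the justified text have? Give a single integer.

Answer: 6

Derivation:
Line 1: ['sun', 'quick', 'deep', 'was'] (min_width=18, slack=0)
Line 2: ['cheese', 'knife'] (min_width=12, slack=6)
Line 3: ['memory', 'string'] (min_width=13, slack=5)
Line 4: ['small', 'electric', 'red'] (min_width=18, slack=0)
Line 5: ['north', 'music'] (min_width=11, slack=7)
Line 6: ['network'] (min_width=7, slack=11)
Total lines: 6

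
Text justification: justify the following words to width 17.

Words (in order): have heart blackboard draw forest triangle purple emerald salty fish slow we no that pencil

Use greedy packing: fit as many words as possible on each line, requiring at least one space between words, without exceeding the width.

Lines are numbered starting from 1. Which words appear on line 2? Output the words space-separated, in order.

Line 1: ['have', 'heart'] (min_width=10, slack=7)
Line 2: ['blackboard', 'draw'] (min_width=15, slack=2)
Line 3: ['forest', 'triangle'] (min_width=15, slack=2)
Line 4: ['purple', 'emerald'] (min_width=14, slack=3)
Line 5: ['salty', 'fish', 'slow'] (min_width=15, slack=2)
Line 6: ['we', 'no', 'that', 'pencil'] (min_width=17, slack=0)

Answer: blackboard draw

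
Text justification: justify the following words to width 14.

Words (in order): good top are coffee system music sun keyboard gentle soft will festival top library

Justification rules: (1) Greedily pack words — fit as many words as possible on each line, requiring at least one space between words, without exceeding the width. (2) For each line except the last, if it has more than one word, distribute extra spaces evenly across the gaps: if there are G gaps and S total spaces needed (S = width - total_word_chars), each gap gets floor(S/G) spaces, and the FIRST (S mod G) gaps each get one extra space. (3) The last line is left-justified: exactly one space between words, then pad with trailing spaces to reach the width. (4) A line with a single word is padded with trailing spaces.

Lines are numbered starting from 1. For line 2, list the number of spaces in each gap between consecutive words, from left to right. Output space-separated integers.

Line 1: ['good', 'top', 'are'] (min_width=12, slack=2)
Line 2: ['coffee', 'system'] (min_width=13, slack=1)
Line 3: ['music', 'sun'] (min_width=9, slack=5)
Line 4: ['keyboard'] (min_width=8, slack=6)
Line 5: ['gentle', 'soft'] (min_width=11, slack=3)
Line 6: ['will', 'festival'] (min_width=13, slack=1)
Line 7: ['top', 'library'] (min_width=11, slack=3)

Answer: 2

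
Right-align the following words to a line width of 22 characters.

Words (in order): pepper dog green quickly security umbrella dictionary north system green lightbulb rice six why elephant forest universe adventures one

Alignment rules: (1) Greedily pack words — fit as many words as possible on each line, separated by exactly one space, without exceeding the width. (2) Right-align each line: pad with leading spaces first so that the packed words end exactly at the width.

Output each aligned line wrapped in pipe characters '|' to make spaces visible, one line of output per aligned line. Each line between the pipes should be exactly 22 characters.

Answer: |      pepper dog green|
|      quickly security|
|   umbrella dictionary|
|    north system green|
|lightbulb rice six why|
|       elephant forest|
|   universe adventures|
|                   one|

Derivation:
Line 1: ['pepper', 'dog', 'green'] (min_width=16, slack=6)
Line 2: ['quickly', 'security'] (min_width=16, slack=6)
Line 3: ['umbrella', 'dictionary'] (min_width=19, slack=3)
Line 4: ['north', 'system', 'green'] (min_width=18, slack=4)
Line 5: ['lightbulb', 'rice', 'six', 'why'] (min_width=22, slack=0)
Line 6: ['elephant', 'forest'] (min_width=15, slack=7)
Line 7: ['universe', 'adventures'] (min_width=19, slack=3)
Line 8: ['one'] (min_width=3, slack=19)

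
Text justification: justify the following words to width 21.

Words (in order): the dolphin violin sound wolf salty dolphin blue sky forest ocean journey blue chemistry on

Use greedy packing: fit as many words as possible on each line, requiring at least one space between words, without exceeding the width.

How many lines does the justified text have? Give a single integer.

Line 1: ['the', 'dolphin', 'violin'] (min_width=18, slack=3)
Line 2: ['sound', 'wolf', 'salty'] (min_width=16, slack=5)
Line 3: ['dolphin', 'blue', 'sky'] (min_width=16, slack=5)
Line 4: ['forest', 'ocean', 'journey'] (min_width=20, slack=1)
Line 5: ['blue', 'chemistry', 'on'] (min_width=17, slack=4)
Total lines: 5

Answer: 5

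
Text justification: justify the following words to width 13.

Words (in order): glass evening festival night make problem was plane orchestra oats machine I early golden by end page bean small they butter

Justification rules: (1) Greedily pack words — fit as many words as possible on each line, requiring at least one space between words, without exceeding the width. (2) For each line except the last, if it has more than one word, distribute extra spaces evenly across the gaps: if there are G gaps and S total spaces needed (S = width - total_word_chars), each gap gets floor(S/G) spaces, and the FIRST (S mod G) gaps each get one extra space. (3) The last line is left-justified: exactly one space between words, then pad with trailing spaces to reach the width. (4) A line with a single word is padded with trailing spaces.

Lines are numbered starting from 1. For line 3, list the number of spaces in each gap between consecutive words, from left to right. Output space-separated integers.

Answer: 4

Derivation:
Line 1: ['glass', 'evening'] (min_width=13, slack=0)
Line 2: ['festival'] (min_width=8, slack=5)
Line 3: ['night', 'make'] (min_width=10, slack=3)
Line 4: ['problem', 'was'] (min_width=11, slack=2)
Line 5: ['plane'] (min_width=5, slack=8)
Line 6: ['orchestra'] (min_width=9, slack=4)
Line 7: ['oats', 'machine'] (min_width=12, slack=1)
Line 8: ['I', 'early'] (min_width=7, slack=6)
Line 9: ['golden', 'by', 'end'] (min_width=13, slack=0)
Line 10: ['page', 'bean'] (min_width=9, slack=4)
Line 11: ['small', 'they'] (min_width=10, slack=3)
Line 12: ['butter'] (min_width=6, slack=7)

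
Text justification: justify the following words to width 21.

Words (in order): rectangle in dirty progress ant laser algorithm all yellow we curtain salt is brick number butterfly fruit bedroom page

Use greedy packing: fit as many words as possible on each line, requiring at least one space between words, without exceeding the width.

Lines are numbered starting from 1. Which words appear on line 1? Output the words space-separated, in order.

Answer: rectangle in dirty

Derivation:
Line 1: ['rectangle', 'in', 'dirty'] (min_width=18, slack=3)
Line 2: ['progress', 'ant', 'laser'] (min_width=18, slack=3)
Line 3: ['algorithm', 'all', 'yellow'] (min_width=20, slack=1)
Line 4: ['we', 'curtain', 'salt', 'is'] (min_width=18, slack=3)
Line 5: ['brick', 'number'] (min_width=12, slack=9)
Line 6: ['butterfly', 'fruit'] (min_width=15, slack=6)
Line 7: ['bedroom', 'page'] (min_width=12, slack=9)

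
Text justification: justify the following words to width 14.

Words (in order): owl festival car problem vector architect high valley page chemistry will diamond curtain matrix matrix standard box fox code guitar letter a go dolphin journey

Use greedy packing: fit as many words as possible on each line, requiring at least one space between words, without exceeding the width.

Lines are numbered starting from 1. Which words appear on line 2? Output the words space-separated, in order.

Line 1: ['owl', 'festival'] (min_width=12, slack=2)
Line 2: ['car', 'problem'] (min_width=11, slack=3)
Line 3: ['vector'] (min_width=6, slack=8)
Line 4: ['architect', 'high'] (min_width=14, slack=0)
Line 5: ['valley', 'page'] (min_width=11, slack=3)
Line 6: ['chemistry', 'will'] (min_width=14, slack=0)
Line 7: ['diamond'] (min_width=7, slack=7)
Line 8: ['curtain', 'matrix'] (min_width=14, slack=0)
Line 9: ['matrix'] (min_width=6, slack=8)
Line 10: ['standard', 'box'] (min_width=12, slack=2)
Line 11: ['fox', 'code'] (min_width=8, slack=6)
Line 12: ['guitar', 'letter'] (min_width=13, slack=1)
Line 13: ['a', 'go', 'dolphin'] (min_width=12, slack=2)
Line 14: ['journey'] (min_width=7, slack=7)

Answer: car problem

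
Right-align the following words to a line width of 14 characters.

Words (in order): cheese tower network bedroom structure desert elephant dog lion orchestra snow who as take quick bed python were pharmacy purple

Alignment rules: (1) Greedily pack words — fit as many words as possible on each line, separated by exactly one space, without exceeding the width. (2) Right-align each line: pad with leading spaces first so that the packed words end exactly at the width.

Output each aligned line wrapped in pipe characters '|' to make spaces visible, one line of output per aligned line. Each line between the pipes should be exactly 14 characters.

Line 1: ['cheese', 'tower'] (min_width=12, slack=2)
Line 2: ['network'] (min_width=7, slack=7)
Line 3: ['bedroom'] (min_width=7, slack=7)
Line 4: ['structure'] (min_width=9, slack=5)
Line 5: ['desert'] (min_width=6, slack=8)
Line 6: ['elephant', 'dog'] (min_width=12, slack=2)
Line 7: ['lion', 'orchestra'] (min_width=14, slack=0)
Line 8: ['snow', 'who', 'as'] (min_width=11, slack=3)
Line 9: ['take', 'quick', 'bed'] (min_width=14, slack=0)
Line 10: ['python', 'were'] (min_width=11, slack=3)
Line 11: ['pharmacy'] (min_width=8, slack=6)
Line 12: ['purple'] (min_width=6, slack=8)

Answer: |  cheese tower|
|       network|
|       bedroom|
|     structure|
|        desert|
|  elephant dog|
|lion orchestra|
|   snow who as|
|take quick bed|
|   python were|
|      pharmacy|
|        purple|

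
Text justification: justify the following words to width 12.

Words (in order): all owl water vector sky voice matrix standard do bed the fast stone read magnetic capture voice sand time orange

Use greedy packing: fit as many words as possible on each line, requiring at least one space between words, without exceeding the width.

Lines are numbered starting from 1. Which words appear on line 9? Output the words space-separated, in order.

Line 1: ['all', 'owl'] (min_width=7, slack=5)
Line 2: ['water', 'vector'] (min_width=12, slack=0)
Line 3: ['sky', 'voice'] (min_width=9, slack=3)
Line 4: ['matrix'] (min_width=6, slack=6)
Line 5: ['standard', 'do'] (min_width=11, slack=1)
Line 6: ['bed', 'the', 'fast'] (min_width=12, slack=0)
Line 7: ['stone', 'read'] (min_width=10, slack=2)
Line 8: ['magnetic'] (min_width=8, slack=4)
Line 9: ['capture'] (min_width=7, slack=5)
Line 10: ['voice', 'sand'] (min_width=10, slack=2)
Line 11: ['time', 'orange'] (min_width=11, slack=1)

Answer: capture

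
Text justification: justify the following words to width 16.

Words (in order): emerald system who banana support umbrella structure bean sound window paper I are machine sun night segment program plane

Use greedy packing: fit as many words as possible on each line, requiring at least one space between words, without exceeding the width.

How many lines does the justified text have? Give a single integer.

Answer: 9

Derivation:
Line 1: ['emerald', 'system'] (min_width=14, slack=2)
Line 2: ['who', 'banana'] (min_width=10, slack=6)
Line 3: ['support', 'umbrella'] (min_width=16, slack=0)
Line 4: ['structure', 'bean'] (min_width=14, slack=2)
Line 5: ['sound', 'window'] (min_width=12, slack=4)
Line 6: ['paper', 'I', 'are'] (min_width=11, slack=5)
Line 7: ['machine', 'sun'] (min_width=11, slack=5)
Line 8: ['night', 'segment'] (min_width=13, slack=3)
Line 9: ['program', 'plane'] (min_width=13, slack=3)
Total lines: 9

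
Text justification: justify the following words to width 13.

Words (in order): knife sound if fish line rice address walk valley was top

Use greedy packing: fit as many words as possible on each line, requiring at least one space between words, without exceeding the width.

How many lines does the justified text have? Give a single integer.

Line 1: ['knife', 'sound'] (min_width=11, slack=2)
Line 2: ['if', 'fish', 'line'] (min_width=12, slack=1)
Line 3: ['rice', 'address'] (min_width=12, slack=1)
Line 4: ['walk', 'valley'] (min_width=11, slack=2)
Line 5: ['was', 'top'] (min_width=7, slack=6)
Total lines: 5

Answer: 5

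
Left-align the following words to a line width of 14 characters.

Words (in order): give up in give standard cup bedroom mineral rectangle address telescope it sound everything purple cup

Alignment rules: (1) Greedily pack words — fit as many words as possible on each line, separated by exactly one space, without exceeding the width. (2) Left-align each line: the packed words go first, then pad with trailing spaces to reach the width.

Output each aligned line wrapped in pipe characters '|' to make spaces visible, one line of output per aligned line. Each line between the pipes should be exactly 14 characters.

Answer: |give up in    |
|give standard |
|cup bedroom   |
|mineral       |
|rectangle     |
|address       |
|telescope it  |
|sound         |
|everything    |
|purple cup    |

Derivation:
Line 1: ['give', 'up', 'in'] (min_width=10, slack=4)
Line 2: ['give', 'standard'] (min_width=13, slack=1)
Line 3: ['cup', 'bedroom'] (min_width=11, slack=3)
Line 4: ['mineral'] (min_width=7, slack=7)
Line 5: ['rectangle'] (min_width=9, slack=5)
Line 6: ['address'] (min_width=7, slack=7)
Line 7: ['telescope', 'it'] (min_width=12, slack=2)
Line 8: ['sound'] (min_width=5, slack=9)
Line 9: ['everything'] (min_width=10, slack=4)
Line 10: ['purple', 'cup'] (min_width=10, slack=4)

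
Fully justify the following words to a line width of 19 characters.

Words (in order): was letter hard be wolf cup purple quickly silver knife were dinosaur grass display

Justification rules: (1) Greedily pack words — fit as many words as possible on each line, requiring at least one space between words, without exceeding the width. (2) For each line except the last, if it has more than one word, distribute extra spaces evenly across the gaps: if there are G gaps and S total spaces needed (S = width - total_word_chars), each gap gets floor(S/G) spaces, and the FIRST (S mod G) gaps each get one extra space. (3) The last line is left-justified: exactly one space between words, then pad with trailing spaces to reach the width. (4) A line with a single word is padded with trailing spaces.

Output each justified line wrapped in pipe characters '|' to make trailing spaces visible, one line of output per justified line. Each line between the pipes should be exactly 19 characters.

Line 1: ['was', 'letter', 'hard', 'be'] (min_width=18, slack=1)
Line 2: ['wolf', 'cup', 'purple'] (min_width=15, slack=4)
Line 3: ['quickly', 'silver'] (min_width=14, slack=5)
Line 4: ['knife', 'were', 'dinosaur'] (min_width=19, slack=0)
Line 5: ['grass', 'display'] (min_width=13, slack=6)

Answer: |was  letter hard be|
|wolf   cup   purple|
|quickly      silver|
|knife were dinosaur|
|grass display      |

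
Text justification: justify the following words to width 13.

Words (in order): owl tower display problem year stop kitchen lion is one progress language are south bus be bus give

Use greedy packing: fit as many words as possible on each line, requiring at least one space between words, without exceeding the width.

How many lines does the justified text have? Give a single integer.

Answer: 9

Derivation:
Line 1: ['owl', 'tower'] (min_width=9, slack=4)
Line 2: ['display'] (min_width=7, slack=6)
Line 3: ['problem', 'year'] (min_width=12, slack=1)
Line 4: ['stop', 'kitchen'] (min_width=12, slack=1)
Line 5: ['lion', 'is', 'one'] (min_width=11, slack=2)
Line 6: ['progress'] (min_width=8, slack=5)
Line 7: ['language', 'are'] (min_width=12, slack=1)
Line 8: ['south', 'bus', 'be'] (min_width=12, slack=1)
Line 9: ['bus', 'give'] (min_width=8, slack=5)
Total lines: 9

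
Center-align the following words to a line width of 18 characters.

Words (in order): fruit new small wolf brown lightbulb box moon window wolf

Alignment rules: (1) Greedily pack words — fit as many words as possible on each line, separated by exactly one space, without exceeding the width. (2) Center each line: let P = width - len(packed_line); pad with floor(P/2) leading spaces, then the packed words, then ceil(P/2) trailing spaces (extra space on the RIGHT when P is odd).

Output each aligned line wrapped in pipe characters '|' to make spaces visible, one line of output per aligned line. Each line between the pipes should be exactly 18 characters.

Answer: | fruit new small  |
|    wolf brown    |
|lightbulb box moon|
|   window wolf    |

Derivation:
Line 1: ['fruit', 'new', 'small'] (min_width=15, slack=3)
Line 2: ['wolf', 'brown'] (min_width=10, slack=8)
Line 3: ['lightbulb', 'box', 'moon'] (min_width=18, slack=0)
Line 4: ['window', 'wolf'] (min_width=11, slack=7)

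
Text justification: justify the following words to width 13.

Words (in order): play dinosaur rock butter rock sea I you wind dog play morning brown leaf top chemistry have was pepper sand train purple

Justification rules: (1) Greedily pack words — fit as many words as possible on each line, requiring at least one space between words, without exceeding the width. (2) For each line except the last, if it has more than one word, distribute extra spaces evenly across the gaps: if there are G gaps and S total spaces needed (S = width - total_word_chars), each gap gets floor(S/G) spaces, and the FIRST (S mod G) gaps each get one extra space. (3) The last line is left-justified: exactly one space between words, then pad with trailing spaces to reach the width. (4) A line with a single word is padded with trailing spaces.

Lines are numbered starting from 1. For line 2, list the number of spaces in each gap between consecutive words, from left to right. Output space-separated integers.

Line 1: ['play', 'dinosaur'] (min_width=13, slack=0)
Line 2: ['rock', 'butter'] (min_width=11, slack=2)
Line 3: ['rock', 'sea', 'I'] (min_width=10, slack=3)
Line 4: ['you', 'wind', 'dog'] (min_width=12, slack=1)
Line 5: ['play', 'morning'] (min_width=12, slack=1)
Line 6: ['brown', 'leaf'] (min_width=10, slack=3)
Line 7: ['top', 'chemistry'] (min_width=13, slack=0)
Line 8: ['have', 'was'] (min_width=8, slack=5)
Line 9: ['pepper', 'sand'] (min_width=11, slack=2)
Line 10: ['train', 'purple'] (min_width=12, slack=1)

Answer: 3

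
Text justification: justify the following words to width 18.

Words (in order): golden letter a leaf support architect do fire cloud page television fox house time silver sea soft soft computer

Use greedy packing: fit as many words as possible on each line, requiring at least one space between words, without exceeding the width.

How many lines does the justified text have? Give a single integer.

Line 1: ['golden', 'letter', 'a'] (min_width=15, slack=3)
Line 2: ['leaf', 'support'] (min_width=12, slack=6)
Line 3: ['architect', 'do', 'fire'] (min_width=17, slack=1)
Line 4: ['cloud', 'page'] (min_width=10, slack=8)
Line 5: ['television', 'fox'] (min_width=14, slack=4)
Line 6: ['house', 'time', 'silver'] (min_width=17, slack=1)
Line 7: ['sea', 'soft', 'soft'] (min_width=13, slack=5)
Line 8: ['computer'] (min_width=8, slack=10)
Total lines: 8

Answer: 8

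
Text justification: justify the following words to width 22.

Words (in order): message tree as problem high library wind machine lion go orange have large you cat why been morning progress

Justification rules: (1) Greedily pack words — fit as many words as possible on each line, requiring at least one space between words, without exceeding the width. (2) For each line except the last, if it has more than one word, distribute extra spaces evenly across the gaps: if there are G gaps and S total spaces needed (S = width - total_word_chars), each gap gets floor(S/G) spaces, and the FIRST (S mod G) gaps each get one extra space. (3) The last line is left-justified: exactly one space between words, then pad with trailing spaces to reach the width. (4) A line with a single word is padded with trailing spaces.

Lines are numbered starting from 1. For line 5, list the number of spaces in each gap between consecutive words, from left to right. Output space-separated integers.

Line 1: ['message', 'tree', 'as'] (min_width=15, slack=7)
Line 2: ['problem', 'high', 'library'] (min_width=20, slack=2)
Line 3: ['wind', 'machine', 'lion', 'go'] (min_width=20, slack=2)
Line 4: ['orange', 'have', 'large', 'you'] (min_width=21, slack=1)
Line 5: ['cat', 'why', 'been', 'morning'] (min_width=20, slack=2)
Line 6: ['progress'] (min_width=8, slack=14)

Answer: 2 2 1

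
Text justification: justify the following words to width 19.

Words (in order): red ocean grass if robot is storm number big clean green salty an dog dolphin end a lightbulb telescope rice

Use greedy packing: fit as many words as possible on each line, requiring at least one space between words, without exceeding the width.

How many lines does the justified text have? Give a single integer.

Answer: 7

Derivation:
Line 1: ['red', 'ocean', 'grass', 'if'] (min_width=18, slack=1)
Line 2: ['robot', 'is', 'storm'] (min_width=14, slack=5)
Line 3: ['number', 'big', 'clean'] (min_width=16, slack=3)
Line 4: ['green', 'salty', 'an', 'dog'] (min_width=18, slack=1)
Line 5: ['dolphin', 'end', 'a'] (min_width=13, slack=6)
Line 6: ['lightbulb', 'telescope'] (min_width=19, slack=0)
Line 7: ['rice'] (min_width=4, slack=15)
Total lines: 7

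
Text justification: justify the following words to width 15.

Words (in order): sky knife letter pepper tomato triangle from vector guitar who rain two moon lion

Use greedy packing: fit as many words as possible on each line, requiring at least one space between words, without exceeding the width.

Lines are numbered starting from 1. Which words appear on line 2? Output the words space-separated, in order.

Line 1: ['sky', 'knife'] (min_width=9, slack=6)
Line 2: ['letter', 'pepper'] (min_width=13, slack=2)
Line 3: ['tomato', 'triangle'] (min_width=15, slack=0)
Line 4: ['from', 'vector'] (min_width=11, slack=4)
Line 5: ['guitar', 'who', 'rain'] (min_width=15, slack=0)
Line 6: ['two', 'moon', 'lion'] (min_width=13, slack=2)

Answer: letter pepper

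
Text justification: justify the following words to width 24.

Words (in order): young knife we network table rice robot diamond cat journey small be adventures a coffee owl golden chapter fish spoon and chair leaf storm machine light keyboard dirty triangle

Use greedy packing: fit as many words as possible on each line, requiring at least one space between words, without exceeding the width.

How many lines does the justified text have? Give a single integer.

Answer: 8

Derivation:
Line 1: ['young', 'knife', 'we', 'network'] (min_width=22, slack=2)
Line 2: ['table', 'rice', 'robot', 'diamond'] (min_width=24, slack=0)
Line 3: ['cat', 'journey', 'small', 'be'] (min_width=20, slack=4)
Line 4: ['adventures', 'a', 'coffee', 'owl'] (min_width=23, slack=1)
Line 5: ['golden', 'chapter', 'fish'] (min_width=19, slack=5)
Line 6: ['spoon', 'and', 'chair', 'leaf'] (min_width=20, slack=4)
Line 7: ['storm', 'machine', 'light'] (min_width=19, slack=5)
Line 8: ['keyboard', 'dirty', 'triangle'] (min_width=23, slack=1)
Total lines: 8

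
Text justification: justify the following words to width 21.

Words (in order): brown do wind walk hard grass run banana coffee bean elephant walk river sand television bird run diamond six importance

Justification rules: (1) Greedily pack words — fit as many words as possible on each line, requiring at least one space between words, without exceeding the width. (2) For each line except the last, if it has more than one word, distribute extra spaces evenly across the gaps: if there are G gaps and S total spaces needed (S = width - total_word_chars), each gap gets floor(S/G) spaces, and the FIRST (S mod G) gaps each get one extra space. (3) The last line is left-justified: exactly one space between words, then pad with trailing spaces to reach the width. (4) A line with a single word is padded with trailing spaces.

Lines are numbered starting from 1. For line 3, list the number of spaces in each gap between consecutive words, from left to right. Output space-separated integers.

Answer: 2 1

Derivation:
Line 1: ['brown', 'do', 'wind', 'walk'] (min_width=18, slack=3)
Line 2: ['hard', 'grass', 'run', 'banana'] (min_width=21, slack=0)
Line 3: ['coffee', 'bean', 'elephant'] (min_width=20, slack=1)
Line 4: ['walk', 'river', 'sand'] (min_width=15, slack=6)
Line 5: ['television', 'bird', 'run'] (min_width=19, slack=2)
Line 6: ['diamond', 'six'] (min_width=11, slack=10)
Line 7: ['importance'] (min_width=10, slack=11)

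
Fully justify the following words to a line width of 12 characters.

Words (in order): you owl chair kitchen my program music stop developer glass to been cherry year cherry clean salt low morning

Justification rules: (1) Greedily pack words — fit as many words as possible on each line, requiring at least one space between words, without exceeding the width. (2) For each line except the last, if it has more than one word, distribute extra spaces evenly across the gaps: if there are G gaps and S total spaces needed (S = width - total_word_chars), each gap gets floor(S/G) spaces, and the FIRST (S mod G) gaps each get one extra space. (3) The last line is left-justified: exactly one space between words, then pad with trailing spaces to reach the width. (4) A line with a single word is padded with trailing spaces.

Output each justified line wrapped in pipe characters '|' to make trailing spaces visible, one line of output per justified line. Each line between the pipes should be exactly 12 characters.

Answer: |you      owl|
|chair       |
|kitchen   my|
|program     |
|music   stop|
|developer   |
|glass     to|
|been  cherry|
|year  cherry|
|clean   salt|
|low morning |

Derivation:
Line 1: ['you', 'owl'] (min_width=7, slack=5)
Line 2: ['chair'] (min_width=5, slack=7)
Line 3: ['kitchen', 'my'] (min_width=10, slack=2)
Line 4: ['program'] (min_width=7, slack=5)
Line 5: ['music', 'stop'] (min_width=10, slack=2)
Line 6: ['developer'] (min_width=9, slack=3)
Line 7: ['glass', 'to'] (min_width=8, slack=4)
Line 8: ['been', 'cherry'] (min_width=11, slack=1)
Line 9: ['year', 'cherry'] (min_width=11, slack=1)
Line 10: ['clean', 'salt'] (min_width=10, slack=2)
Line 11: ['low', 'morning'] (min_width=11, slack=1)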